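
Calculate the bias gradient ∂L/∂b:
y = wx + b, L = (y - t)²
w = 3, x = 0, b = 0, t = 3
∂L/∂b = -6

y = wx + b = (3)(0) + 0 = 0
∂L/∂y = 2(y - t) = 2(0 - 3) = -6
∂y/∂b = 1
∂L/∂b = ∂L/∂y · ∂y/∂b = -6 × 1 = -6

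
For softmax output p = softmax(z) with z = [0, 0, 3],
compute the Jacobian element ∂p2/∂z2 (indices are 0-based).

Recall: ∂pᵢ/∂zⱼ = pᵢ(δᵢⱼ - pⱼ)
∂p2/∂z2 = 0.08236

p = softmax(z) = [0.04528, 0.04528, 0.9094]
p2 = 0.9094

∂p2/∂z2 = p2(1 - p2) = 0.9094 × (1 - 0.9094) = 0.08236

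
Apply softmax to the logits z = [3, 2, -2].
p = [0.7275, 0.2676, 0.0049]

exp(z) = [20.09, 7.389, 0.1353]
Sum = 27.61
p = [0.7275, 0.2676, 0.0049]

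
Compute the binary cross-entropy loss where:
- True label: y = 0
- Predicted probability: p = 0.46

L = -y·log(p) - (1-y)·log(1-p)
L = 0.6162

L = -0·log(0.46) - 1·log(0.54) = -log(0.54) = 0.6162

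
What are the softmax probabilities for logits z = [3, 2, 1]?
p = [0.6652, 0.2447, 0.09]

exp(z) = [20.09, 7.389, 2.718]
Sum = 30.19
p = [0.6652, 0.2447, 0.09]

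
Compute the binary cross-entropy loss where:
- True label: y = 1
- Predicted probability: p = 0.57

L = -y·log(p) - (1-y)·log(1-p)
L = 0.5621

L = -1·log(0.57) - 0·log(0.43) = -log(0.57) = 0.5621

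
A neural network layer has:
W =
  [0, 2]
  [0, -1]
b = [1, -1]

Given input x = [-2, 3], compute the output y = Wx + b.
y = [7, -4]

Wx = [0×-2 + 2×3, 0×-2 + -1×3]
   = [6, -3]
y = Wx + b = [6 + 1, -3 + -1] = [7, -4]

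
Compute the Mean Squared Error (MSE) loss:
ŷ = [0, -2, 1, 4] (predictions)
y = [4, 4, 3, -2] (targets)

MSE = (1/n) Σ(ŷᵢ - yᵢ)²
MSE = 23

MSE = (1/4)((0-4)² + (-2-4)² + (1-3)² + (4--2)²) = (1/4)(16 + 36 + 4 + 36) = 23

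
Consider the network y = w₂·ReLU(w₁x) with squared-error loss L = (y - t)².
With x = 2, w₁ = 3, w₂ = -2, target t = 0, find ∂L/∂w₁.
∂L/∂w₁ = 96

Forward pass:
z = w₁x = 3×2 = 6
h = ReLU(6) = 6
y = w₂h = -2×6 = -12

Backward pass:
∂L/∂y = 2(y - t) = 2(-12 - 0) = -24
∂y/∂h = w₂ = -2
∂h/∂z = 1 (ReLU derivative)
∂z/∂w₁ = x = 2

∂L/∂w₁ = -24 × -2 × 1 × 2 = 96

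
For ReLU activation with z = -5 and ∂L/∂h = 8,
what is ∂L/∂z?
∂L/∂z = 0

h = ReLU(-5) = 0
Since z < 0: ∂h/∂z = 0
∂L/∂z = ∂L/∂h · ∂h/∂z = 8 × 0 = 0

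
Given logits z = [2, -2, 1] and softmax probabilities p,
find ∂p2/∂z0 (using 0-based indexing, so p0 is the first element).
∂p2/∂z0 = -0.1915

p = softmax(z) = [0.7214, 0.01321, 0.2654]
p2 = 0.2654, p0 = 0.7214

∂p2/∂z0 = -p2 × p0 = -0.2654 × 0.7214 = -0.1915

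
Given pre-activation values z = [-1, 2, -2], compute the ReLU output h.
h = [0, 2, 0]

ReLU applied element-wise: max(0,-1)=0, max(0,2)=2, max(0,-2)=0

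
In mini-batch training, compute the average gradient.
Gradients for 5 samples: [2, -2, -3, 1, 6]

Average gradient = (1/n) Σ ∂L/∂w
Average gradient = 0.8

Average = (1/5)(2 + -2 + -3 + 1 + 6) = 4/5 = 0.8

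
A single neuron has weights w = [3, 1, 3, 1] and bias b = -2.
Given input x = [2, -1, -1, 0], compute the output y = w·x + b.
y = 0

y = (3)(2) + (1)(-1) + (3)(-1) + (1)(0) + -2 = 0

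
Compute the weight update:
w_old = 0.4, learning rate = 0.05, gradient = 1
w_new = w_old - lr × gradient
w_new = 0.35

w_new = w - η·∂L/∂w = 0.4 - 0.05×(1) = 0.4 - (0.05) = 0.35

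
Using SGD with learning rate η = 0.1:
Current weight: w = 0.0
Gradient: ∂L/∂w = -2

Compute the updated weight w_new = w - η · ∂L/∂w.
w_new = 0.2

w_new = w - η·∂L/∂w = 0.0 - 0.1×(-2) = 0.0 - (-0.2) = 0.2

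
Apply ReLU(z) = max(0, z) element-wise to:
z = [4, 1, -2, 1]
h = [4, 1, 0, 1]

ReLU applied element-wise: max(0,4)=4, max(0,1)=1, max(0,-2)=0, max(0,1)=1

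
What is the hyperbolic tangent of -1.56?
-0.9154

tanh(-1.56) = (e^(-1.56) - e^(1.56))/(e^(-1.56) + e^(1.56)) = -0.9154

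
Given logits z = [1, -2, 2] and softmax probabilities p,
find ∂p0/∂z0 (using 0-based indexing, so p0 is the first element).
∂p0/∂z0 = 0.195

p = softmax(z) = [0.2654, 0.01321, 0.7214]
p0 = 0.2654

∂p0/∂z0 = p0(1 - p0) = 0.2654 × (1 - 0.2654) = 0.195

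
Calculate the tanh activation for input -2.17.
-0.9743

tanh(-2.17) = (e^(-2.17) - e^(2.17))/(e^(-2.17) + e^(2.17)) = -0.9743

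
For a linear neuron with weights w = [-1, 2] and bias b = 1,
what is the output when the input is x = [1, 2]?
y = 4

y = (-1)(1) + (2)(2) + 1 = 4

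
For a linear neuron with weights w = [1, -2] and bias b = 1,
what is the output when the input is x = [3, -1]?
y = 6

y = (1)(3) + (-2)(-1) + 1 = 6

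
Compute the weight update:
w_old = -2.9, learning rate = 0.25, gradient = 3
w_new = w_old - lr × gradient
w_new = -3.65

w_new = w - η·∂L/∂w = -2.9 - 0.25×(3) = -2.9 - (0.75) = -3.65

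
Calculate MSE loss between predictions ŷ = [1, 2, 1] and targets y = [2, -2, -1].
MSE = 7

MSE = (1/3)((1-2)² + (2--2)² + (1--1)²) = (1/3)(1 + 16 + 4) = 7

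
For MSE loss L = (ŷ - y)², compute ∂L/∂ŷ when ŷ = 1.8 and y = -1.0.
∂L/∂ŷ = 5.6

∂L/∂ŷ = 2(ŷ - y) = 2(1.8 - -1.0) = 2(2.8) = 5.6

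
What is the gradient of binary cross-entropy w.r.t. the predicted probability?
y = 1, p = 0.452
∂L/∂p = -2.212

∂L/∂p = -y/p + (1-y)/(1-p) = -1/0.452 + 0 = -2.212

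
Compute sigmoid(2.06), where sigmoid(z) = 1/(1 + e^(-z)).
0.887

sigmoid(2.06) = 1/(1 + e^(-2.06)) = 1/(1 + 0.1275) = 0.887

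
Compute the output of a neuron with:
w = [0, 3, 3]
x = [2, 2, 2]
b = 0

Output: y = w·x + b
y = 12

y = (0)(2) + (3)(2) + (3)(2) + 0 = 12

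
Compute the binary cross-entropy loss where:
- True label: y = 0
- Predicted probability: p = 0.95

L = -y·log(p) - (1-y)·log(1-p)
L = 2.996

L = -0·log(0.95) - 1·log(0.05) = -log(0.05) = 2.996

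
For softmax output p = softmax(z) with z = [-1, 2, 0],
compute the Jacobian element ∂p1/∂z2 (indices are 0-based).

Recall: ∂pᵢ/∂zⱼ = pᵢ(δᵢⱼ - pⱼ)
∂p1/∂z2 = -0.09636

p = softmax(z) = [0.04201, 0.8438, 0.1142]
p1 = 0.8438, p2 = 0.1142

∂p1/∂z2 = -p1 × p2 = -0.8438 × 0.1142 = -0.09636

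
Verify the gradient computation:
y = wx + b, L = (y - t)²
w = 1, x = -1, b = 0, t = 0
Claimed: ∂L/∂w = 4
Incorrect

y = (1)(-1) + 0 = -1
∂L/∂y = 2(y - t) = 2(-1 - 0) = -2
∂y/∂w = x = -1
∂L/∂w = -2 × -1 = 2

Claimed value: 4
Incorrect: The correct gradient is 2.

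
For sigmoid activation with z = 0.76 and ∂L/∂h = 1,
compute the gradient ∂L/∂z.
∂L/∂z = 0.2171

σ(0.76) = 0.6814
σ'(0.76) = σ(0.76)(1 - σ(0.76)) = 0.6814 × 0.3186 = 0.2171
∂L/∂z = ∂L/∂h · σ'(z) = 1 × 0.2171 = 0.2171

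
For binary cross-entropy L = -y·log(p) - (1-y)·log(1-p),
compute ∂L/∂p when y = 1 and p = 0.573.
∂L/∂p = -1.745

∂L/∂p = -y/p + (1-y)/(1-p) = -1/0.573 + 0 = -1.745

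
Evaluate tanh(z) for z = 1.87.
0.9536

tanh(1.87) = (e^(1.87) - e^(-1.87))/(e^(1.87) + e^(-1.87)) = 0.9536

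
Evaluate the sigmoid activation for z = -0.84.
0.3015

sigmoid(-0.84) = 1/(1 + e^(0.84)) = 1/(1 + 2.316) = 0.3015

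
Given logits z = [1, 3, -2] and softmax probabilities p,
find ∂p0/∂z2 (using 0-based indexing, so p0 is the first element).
∂p0/∂z2 = -0.0006991

p = softmax(z) = [0.1185, 0.8756, 0.0059]
p0 = 0.1185, p2 = 0.0059

∂p0/∂z2 = -p0 × p2 = -0.1185 × 0.0059 = -0.0006991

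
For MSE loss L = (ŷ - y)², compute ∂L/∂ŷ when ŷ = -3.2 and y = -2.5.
∂L/∂ŷ = -1.4

∂L/∂ŷ = 2(ŷ - y) = 2(-3.2 - -2.5) = 2(-0.7) = -1.4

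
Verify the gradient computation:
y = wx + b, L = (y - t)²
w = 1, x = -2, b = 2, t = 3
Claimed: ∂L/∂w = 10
Incorrect

y = (1)(-2) + 2 = 0
∂L/∂y = 2(y - t) = 2(0 - 3) = -6
∂y/∂w = x = -2
∂L/∂w = -6 × -2 = 12

Claimed value: 10
Incorrect: The correct gradient is 12.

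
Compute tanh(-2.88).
-0.9937

tanh(-2.88) = (e^(-2.88) - e^(2.88))/(e^(-2.88) + e^(2.88)) = -0.9937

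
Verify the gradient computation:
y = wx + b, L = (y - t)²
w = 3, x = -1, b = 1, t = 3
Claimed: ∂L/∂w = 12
Incorrect

y = (3)(-1) + 1 = -2
∂L/∂y = 2(y - t) = 2(-2 - 3) = -10
∂y/∂w = x = -1
∂L/∂w = -10 × -1 = 10

Claimed value: 12
Incorrect: The correct gradient is 10.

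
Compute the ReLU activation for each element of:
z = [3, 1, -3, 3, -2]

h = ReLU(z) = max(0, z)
h = [3, 1, 0, 3, 0]

ReLU applied element-wise: max(0,3)=3, max(0,1)=1, max(0,-3)=0, max(0,3)=3, max(0,-2)=0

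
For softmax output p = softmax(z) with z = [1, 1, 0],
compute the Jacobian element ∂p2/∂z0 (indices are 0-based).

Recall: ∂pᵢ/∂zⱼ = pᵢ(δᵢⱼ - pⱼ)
∂p2/∂z0 = -0.06561

p = softmax(z) = [0.4223, 0.4223, 0.1554]
p2 = 0.1554, p0 = 0.4223

∂p2/∂z0 = -p2 × p0 = -0.1554 × 0.4223 = -0.06561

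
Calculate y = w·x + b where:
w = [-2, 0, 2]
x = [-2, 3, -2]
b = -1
y = -1

y = (-2)(-2) + (0)(3) + (2)(-2) + -1 = -1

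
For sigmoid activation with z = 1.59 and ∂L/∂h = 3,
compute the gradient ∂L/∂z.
∂L/∂z = 0.4221

σ(1.59) = 0.8306
σ'(1.59) = σ(1.59)(1 - σ(1.59)) = 0.8306 × 0.1694 = 0.1407
∂L/∂z = ∂L/∂h · σ'(z) = 3 × 0.1407 = 0.4221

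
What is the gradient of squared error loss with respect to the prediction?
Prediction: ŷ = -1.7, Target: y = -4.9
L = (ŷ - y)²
∂L/∂ŷ = 6.4

∂L/∂ŷ = 2(ŷ - y) = 2(-1.7 - -4.9) = 2(3.2) = 6.4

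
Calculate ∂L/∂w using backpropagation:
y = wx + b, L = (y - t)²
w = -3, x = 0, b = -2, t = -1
∂L/∂w = 0

y = wx + b = (-3)(0) + -2 = -2
∂L/∂y = 2(y - t) = 2(-2 - -1) = -2
∂y/∂w = x = 0
∂L/∂w = ∂L/∂y · ∂y/∂w = -2 × 0 = 0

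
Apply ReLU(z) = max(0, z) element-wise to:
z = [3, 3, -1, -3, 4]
h = [3, 3, 0, 0, 4]

ReLU applied element-wise: max(0,3)=3, max(0,3)=3, max(0,-1)=0, max(0,-3)=0, max(0,4)=4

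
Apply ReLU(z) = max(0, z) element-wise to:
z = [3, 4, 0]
h = [3, 4, 0]

ReLU applied element-wise: max(0,3)=3, max(0,4)=4, max(0,0)=0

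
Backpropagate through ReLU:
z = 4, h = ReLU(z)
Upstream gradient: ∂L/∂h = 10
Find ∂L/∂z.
∂L/∂z = 10

h = ReLU(4) = 4
Since z > 0: ∂h/∂z = 1
∂L/∂z = ∂L/∂h · ∂h/∂z = 10 × 1 = 10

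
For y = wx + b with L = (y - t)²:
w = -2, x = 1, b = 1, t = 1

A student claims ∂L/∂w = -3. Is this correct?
Incorrect

y = (-2)(1) + 1 = -1
∂L/∂y = 2(y - t) = 2(-1 - 1) = -4
∂y/∂w = x = 1
∂L/∂w = -4 × 1 = -4

Claimed value: -3
Incorrect: The correct gradient is -4.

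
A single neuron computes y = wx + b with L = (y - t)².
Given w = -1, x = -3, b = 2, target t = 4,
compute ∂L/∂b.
∂L/∂b = 2

y = wx + b = (-1)(-3) + 2 = 5
∂L/∂y = 2(y - t) = 2(5 - 4) = 2
∂y/∂b = 1
∂L/∂b = ∂L/∂y · ∂y/∂b = 2 × 1 = 2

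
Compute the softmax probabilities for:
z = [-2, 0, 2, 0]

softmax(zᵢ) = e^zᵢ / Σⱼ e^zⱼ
p = [0.0142, 0.105, 0.7758, 0.105]

exp(z) = [0.1353, 1, 7.389, 1]
Sum = 9.524
p = [0.0142, 0.105, 0.7758, 0.105]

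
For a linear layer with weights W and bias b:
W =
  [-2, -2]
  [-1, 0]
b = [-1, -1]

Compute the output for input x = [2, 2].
y = [-9, -3]

Wx = [-2×2 + -2×2, -1×2 + 0×2]
   = [-8, -2]
y = Wx + b = [-8 + -1, -2 + -1] = [-9, -3]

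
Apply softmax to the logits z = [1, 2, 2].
p = [0.1554, 0.4223, 0.4223]

exp(z) = [2.718, 7.389, 7.389]
Sum = 17.5
p = [0.1554, 0.4223, 0.4223]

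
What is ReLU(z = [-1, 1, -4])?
h = [0, 1, 0]

ReLU applied element-wise: max(0,-1)=0, max(0,1)=1, max(0,-4)=0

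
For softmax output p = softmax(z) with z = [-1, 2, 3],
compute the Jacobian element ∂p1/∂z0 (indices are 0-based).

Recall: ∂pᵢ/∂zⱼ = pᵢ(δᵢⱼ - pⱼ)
∂p1/∂z0 = -0.003507

p = softmax(z) = [0.01321, 0.2654, 0.7214]
p1 = 0.2654, p0 = 0.01321

∂p1/∂z0 = -p1 × p0 = -0.2654 × 0.01321 = -0.003507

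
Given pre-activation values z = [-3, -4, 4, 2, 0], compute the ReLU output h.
h = [0, 0, 4, 2, 0]

ReLU applied element-wise: max(0,-3)=0, max(0,-4)=0, max(0,4)=4, max(0,2)=2, max(0,0)=0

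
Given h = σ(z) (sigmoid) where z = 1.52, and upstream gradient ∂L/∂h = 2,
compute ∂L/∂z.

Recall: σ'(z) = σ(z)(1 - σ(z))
∂L/∂z = 0.2945

σ(1.52) = 0.8205
σ'(1.52) = σ(1.52)(1 - σ(1.52)) = 0.8205 × 0.1795 = 0.1473
∂L/∂z = ∂L/∂h · σ'(z) = 2 × 0.1473 = 0.2945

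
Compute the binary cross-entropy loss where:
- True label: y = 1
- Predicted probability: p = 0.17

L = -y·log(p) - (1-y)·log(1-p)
L = 1.772

L = -1·log(0.17) - 0·log(0.83) = -log(0.17) = 1.772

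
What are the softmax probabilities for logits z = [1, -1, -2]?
p = [0.8438, 0.1142, 0.042]

exp(z) = [2.718, 0.3679, 0.1353]
Sum = 3.221
p = [0.8438, 0.1142, 0.042]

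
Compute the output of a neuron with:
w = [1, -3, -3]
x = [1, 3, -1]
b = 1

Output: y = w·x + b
y = -4

y = (1)(1) + (-3)(3) + (-3)(-1) + 1 = -4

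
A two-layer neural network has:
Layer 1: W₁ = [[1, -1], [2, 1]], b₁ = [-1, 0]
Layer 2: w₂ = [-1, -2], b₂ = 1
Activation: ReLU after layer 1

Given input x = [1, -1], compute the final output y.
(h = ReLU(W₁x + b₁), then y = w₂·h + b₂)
y = -2

Layer 1 pre-activation: z₁ = [1, 1]
After ReLU: h = [1, 1]
Layer 2 output: y = -1×1 + -2×1 + 1 = -2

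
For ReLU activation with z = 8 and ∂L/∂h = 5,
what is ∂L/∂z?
∂L/∂z = 5

h = ReLU(8) = 8
Since z > 0: ∂h/∂z = 1
∂L/∂z = ∂L/∂h · ∂h/∂z = 5 × 1 = 5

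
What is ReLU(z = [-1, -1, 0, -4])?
h = [0, 0, 0, 0]

ReLU applied element-wise: max(0,-1)=0, max(0,-1)=0, max(0,0)=0, max(0,-4)=0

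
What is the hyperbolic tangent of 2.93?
0.9943

tanh(2.93) = (e^(2.93) - e^(-2.93))/(e^(2.93) + e^(-2.93)) = 0.9943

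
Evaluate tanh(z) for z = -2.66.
-0.9903

tanh(-2.66) = (e^(-2.66) - e^(2.66))/(e^(-2.66) + e^(2.66)) = -0.9903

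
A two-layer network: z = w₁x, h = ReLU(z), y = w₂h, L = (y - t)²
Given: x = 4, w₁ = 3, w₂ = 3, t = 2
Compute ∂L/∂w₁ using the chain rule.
∂L/∂w₁ = 816

Forward pass:
z = w₁x = 3×4 = 12
h = ReLU(12) = 12
y = w₂h = 3×12 = 36

Backward pass:
∂L/∂y = 2(y - t) = 2(36 - 2) = 68
∂y/∂h = w₂ = 3
∂h/∂z = 1 (ReLU derivative)
∂z/∂w₁ = x = 4

∂L/∂w₁ = 68 × 3 × 1 × 4 = 816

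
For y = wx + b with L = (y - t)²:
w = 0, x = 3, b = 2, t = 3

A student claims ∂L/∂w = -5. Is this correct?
Incorrect

y = (0)(3) + 2 = 2
∂L/∂y = 2(y - t) = 2(2 - 3) = -2
∂y/∂w = x = 3
∂L/∂w = -2 × 3 = -6

Claimed value: -5
Incorrect: The correct gradient is -6.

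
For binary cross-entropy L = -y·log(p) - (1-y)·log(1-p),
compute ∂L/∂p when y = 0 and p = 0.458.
∂L/∂p = 1.845

∂L/∂p = -y/p + (1-y)/(1-p) = 0 + 1/0.542 = 1.845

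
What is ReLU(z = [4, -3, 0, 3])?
h = [4, 0, 0, 3]

ReLU applied element-wise: max(0,4)=4, max(0,-3)=0, max(0,0)=0, max(0,3)=3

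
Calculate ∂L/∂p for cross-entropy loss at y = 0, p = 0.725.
∂L/∂p = 3.636

∂L/∂p = -y/p + (1-y)/(1-p) = 0 + 1/0.275 = 3.636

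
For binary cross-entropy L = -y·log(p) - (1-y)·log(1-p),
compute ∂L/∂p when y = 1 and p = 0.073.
∂L/∂p = -13.7

∂L/∂p = -y/p + (1-y)/(1-p) = -1/0.073 + 0 = -13.7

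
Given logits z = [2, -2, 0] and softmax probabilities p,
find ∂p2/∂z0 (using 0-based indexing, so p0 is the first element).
∂p2/∂z0 = -0.1017

p = softmax(z) = [0.8668, 0.01588, 0.1173]
p2 = 0.1173, p0 = 0.8668

∂p2/∂z0 = -p2 × p0 = -0.1173 × 0.8668 = -0.1017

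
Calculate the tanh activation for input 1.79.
0.9458

tanh(1.79) = (e^(1.79) - e^(-1.79))/(e^(1.79) + e^(-1.79)) = 0.9458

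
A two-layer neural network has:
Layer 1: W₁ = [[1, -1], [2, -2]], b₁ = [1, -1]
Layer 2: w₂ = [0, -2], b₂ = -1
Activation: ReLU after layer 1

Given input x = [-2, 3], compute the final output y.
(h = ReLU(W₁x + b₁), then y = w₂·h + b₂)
y = -1

Layer 1 pre-activation: z₁ = [-4, -11]
After ReLU: h = [0, 0]
Layer 2 output: y = 0×0 + -2×0 + -1 = -1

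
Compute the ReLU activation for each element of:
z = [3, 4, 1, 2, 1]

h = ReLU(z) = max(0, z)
h = [3, 4, 1, 2, 1]

ReLU applied element-wise: max(0,3)=3, max(0,4)=4, max(0,1)=1, max(0,2)=2, max(0,1)=1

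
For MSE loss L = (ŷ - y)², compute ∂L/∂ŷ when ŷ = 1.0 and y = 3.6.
∂L/∂ŷ = -5.2

∂L/∂ŷ = 2(ŷ - y) = 2(1.0 - 3.6) = 2(-2.6) = -5.2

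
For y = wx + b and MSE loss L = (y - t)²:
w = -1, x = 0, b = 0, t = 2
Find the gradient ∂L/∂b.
∂L/∂b = -4

y = wx + b = (-1)(0) + 0 = 0
∂L/∂y = 2(y - t) = 2(0 - 2) = -4
∂y/∂b = 1
∂L/∂b = ∂L/∂y · ∂y/∂b = -4 × 1 = -4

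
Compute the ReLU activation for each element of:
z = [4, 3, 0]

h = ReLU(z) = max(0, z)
h = [4, 3, 0]

ReLU applied element-wise: max(0,4)=4, max(0,3)=3, max(0,0)=0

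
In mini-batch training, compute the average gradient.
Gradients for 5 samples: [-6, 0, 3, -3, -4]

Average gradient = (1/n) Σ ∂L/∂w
Average gradient = -2

Average = (1/5)(-6 + 0 + 3 + -3 + -4) = -10/5 = -2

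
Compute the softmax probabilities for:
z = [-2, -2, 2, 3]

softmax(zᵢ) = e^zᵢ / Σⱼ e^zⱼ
p = [0.0049, 0.0049, 0.2663, 0.7239]

exp(z) = [0.1353, 0.1353, 7.389, 20.09]
Sum = 27.75
p = [0.0049, 0.0049, 0.2663, 0.7239]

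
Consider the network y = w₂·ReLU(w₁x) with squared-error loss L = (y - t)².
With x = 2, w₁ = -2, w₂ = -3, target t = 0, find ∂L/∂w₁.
∂L/∂w₁ = 0

Forward pass:
z = w₁x = -2×2 = -4
h = ReLU(-4) = 0
y = w₂h = -3×0 = 0

Backward pass:
∂L/∂y = 2(y - t) = 2(0 - 0) = 0
∂y/∂h = w₂ = -3
∂h/∂z = 0 (ReLU derivative)
∂z/∂w₁ = x = 2

∂L/∂w₁ = 0 × -3 × 0 × 2 = 0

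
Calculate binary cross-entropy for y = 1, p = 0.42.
L = 0.8675

L = -1·log(0.42) - 0·log(0.58) = -log(0.42) = 0.8675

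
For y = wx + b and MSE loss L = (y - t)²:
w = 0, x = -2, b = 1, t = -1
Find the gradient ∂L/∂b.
∂L/∂b = 4

y = wx + b = (0)(-2) + 1 = 1
∂L/∂y = 2(y - t) = 2(1 - -1) = 4
∂y/∂b = 1
∂L/∂b = ∂L/∂y · ∂y/∂b = 4 × 1 = 4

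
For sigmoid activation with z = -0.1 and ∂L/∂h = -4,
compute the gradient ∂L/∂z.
∂L/∂z = -0.9975

σ(-0.1) = 0.475
σ'(-0.1) = σ(-0.1)(1 - σ(-0.1)) = 0.475 × 0.525 = 0.2494
∂L/∂z = ∂L/∂h · σ'(z) = -4 × 0.2494 = -0.9975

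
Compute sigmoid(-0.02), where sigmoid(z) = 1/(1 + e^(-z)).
0.495

sigmoid(-0.02) = 1/(1 + e^(0.02)) = 1/(1 + 1.02) = 0.495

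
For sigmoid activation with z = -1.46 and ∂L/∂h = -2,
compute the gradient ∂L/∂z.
∂L/∂z = -0.3059

σ(-1.46) = 0.1885
σ'(-1.46) = σ(-1.46)(1 - σ(-1.46)) = 0.1885 × 0.8115 = 0.1529
∂L/∂z = ∂L/∂h · σ'(z) = -2 × 0.1529 = -0.3059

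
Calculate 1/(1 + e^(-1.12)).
0.754

sigmoid(1.12) = 1/(1 + e^(-1.12)) = 1/(1 + 0.3263) = 0.754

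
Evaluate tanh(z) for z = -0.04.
-0.03998

tanh(-0.04) = (e^(-0.04) - e^(0.04))/(e^(-0.04) + e^(0.04)) = -0.03998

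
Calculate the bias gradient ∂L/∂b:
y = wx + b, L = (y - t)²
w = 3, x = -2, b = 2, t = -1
∂L/∂b = -6

y = wx + b = (3)(-2) + 2 = -4
∂L/∂y = 2(y - t) = 2(-4 - -1) = -6
∂y/∂b = 1
∂L/∂b = ∂L/∂y · ∂y/∂b = -6 × 1 = -6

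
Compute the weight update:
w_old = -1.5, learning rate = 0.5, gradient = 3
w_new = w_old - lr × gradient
w_new = -3

w_new = w - η·∂L/∂w = -1.5 - 0.5×(3) = -1.5 - (1.5) = -3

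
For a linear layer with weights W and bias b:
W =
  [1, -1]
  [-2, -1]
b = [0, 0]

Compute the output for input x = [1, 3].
y = [-2, -5]

Wx = [1×1 + -1×3, -2×1 + -1×3]
   = [-2, -5]
y = Wx + b = [-2 + 0, -5 + 0] = [-2, -5]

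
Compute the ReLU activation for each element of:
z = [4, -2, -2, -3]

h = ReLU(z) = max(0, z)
h = [4, 0, 0, 0]

ReLU applied element-wise: max(0,4)=4, max(0,-2)=0, max(0,-2)=0, max(0,-3)=0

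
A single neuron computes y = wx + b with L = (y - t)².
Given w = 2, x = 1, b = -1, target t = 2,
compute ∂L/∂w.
∂L/∂w = -2

y = wx + b = (2)(1) + -1 = 1
∂L/∂y = 2(y - t) = 2(1 - 2) = -2
∂y/∂w = x = 1
∂L/∂w = ∂L/∂y · ∂y/∂w = -2 × 1 = -2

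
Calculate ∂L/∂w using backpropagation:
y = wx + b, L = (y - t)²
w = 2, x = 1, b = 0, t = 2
∂L/∂w = 0

y = wx + b = (2)(1) + 0 = 2
∂L/∂y = 2(y - t) = 2(2 - 2) = 0
∂y/∂w = x = 1
∂L/∂w = ∂L/∂y · ∂y/∂w = 0 × 1 = 0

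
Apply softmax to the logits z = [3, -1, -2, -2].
p = [0.9692, 0.0178, 0.0065, 0.0065]

exp(z) = [20.09, 0.3679, 0.1353, 0.1353]
Sum = 20.72
p = [0.9692, 0.0178, 0.0065, 0.0065]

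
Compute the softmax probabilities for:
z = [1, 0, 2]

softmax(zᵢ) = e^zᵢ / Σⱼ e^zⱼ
p = [0.2447, 0.09, 0.6652]

exp(z) = [2.718, 1, 7.389]
Sum = 11.11
p = [0.2447, 0.09, 0.6652]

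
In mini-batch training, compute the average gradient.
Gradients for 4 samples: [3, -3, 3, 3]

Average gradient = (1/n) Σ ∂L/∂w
Average gradient = 1.5

Average = (1/4)(3 + -3 + 3 + 3) = 6/4 = 1.5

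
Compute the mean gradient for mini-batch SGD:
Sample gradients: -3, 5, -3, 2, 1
Average gradient = 0.4

Average = (1/5)(-3 + 5 + -3 + 2 + 1) = 2/5 = 0.4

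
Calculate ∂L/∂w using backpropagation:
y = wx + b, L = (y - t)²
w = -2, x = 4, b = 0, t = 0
∂L/∂w = -64

y = wx + b = (-2)(4) + 0 = -8
∂L/∂y = 2(y - t) = 2(-8 - 0) = -16
∂y/∂w = x = 4
∂L/∂w = ∂L/∂y · ∂y/∂w = -16 × 4 = -64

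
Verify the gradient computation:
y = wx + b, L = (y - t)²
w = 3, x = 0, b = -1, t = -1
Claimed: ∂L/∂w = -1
Incorrect

y = (3)(0) + -1 = -1
∂L/∂y = 2(y - t) = 2(-1 - -1) = 0
∂y/∂w = x = 0
∂L/∂w = 0 × 0 = 0

Claimed value: -1
Incorrect: The correct gradient is 0.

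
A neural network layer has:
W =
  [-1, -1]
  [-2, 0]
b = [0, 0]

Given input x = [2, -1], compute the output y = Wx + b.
y = [-1, -4]

Wx = [-1×2 + -1×-1, -2×2 + 0×-1]
   = [-1, -4]
y = Wx + b = [-1 + 0, -4 + 0] = [-1, -4]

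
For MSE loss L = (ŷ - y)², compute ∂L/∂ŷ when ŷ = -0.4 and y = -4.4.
∂L/∂ŷ = 8.0

∂L/∂ŷ = 2(ŷ - y) = 2(-0.4 - -4.4) = 2(4.0) = 8.0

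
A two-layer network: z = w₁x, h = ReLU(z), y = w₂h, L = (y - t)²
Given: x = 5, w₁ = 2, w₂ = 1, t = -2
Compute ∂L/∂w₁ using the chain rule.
∂L/∂w₁ = 120

Forward pass:
z = w₁x = 2×5 = 10
h = ReLU(10) = 10
y = w₂h = 1×10 = 10

Backward pass:
∂L/∂y = 2(y - t) = 2(10 - -2) = 24
∂y/∂h = w₂ = 1
∂h/∂z = 1 (ReLU derivative)
∂z/∂w₁ = x = 5

∂L/∂w₁ = 24 × 1 × 1 × 5 = 120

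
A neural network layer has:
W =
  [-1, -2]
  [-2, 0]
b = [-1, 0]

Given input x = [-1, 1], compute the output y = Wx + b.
y = [-2, 2]

Wx = [-1×-1 + -2×1, -2×-1 + 0×1]
   = [-1, 2]
y = Wx + b = [-1 + -1, 2 + 0] = [-2, 2]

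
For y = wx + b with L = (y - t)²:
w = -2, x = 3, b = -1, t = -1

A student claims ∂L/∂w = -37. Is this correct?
Incorrect

y = (-2)(3) + -1 = -7
∂L/∂y = 2(y - t) = 2(-7 - -1) = -12
∂y/∂w = x = 3
∂L/∂w = -12 × 3 = -36

Claimed value: -37
Incorrect: The correct gradient is -36.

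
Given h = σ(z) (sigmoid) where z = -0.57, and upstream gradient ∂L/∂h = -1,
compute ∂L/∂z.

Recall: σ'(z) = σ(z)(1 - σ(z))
∂L/∂z = -0.2307

σ(-0.57) = 0.3612
σ'(-0.57) = σ(-0.57)(1 - σ(-0.57)) = 0.3612 × 0.6388 = 0.2307
∂L/∂z = ∂L/∂h · σ'(z) = -1 × 0.2307 = -0.2307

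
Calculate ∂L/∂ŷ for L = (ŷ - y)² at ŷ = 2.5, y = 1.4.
∂L/∂ŷ = 2.2

∂L/∂ŷ = 2(ŷ - y) = 2(2.5 - 1.4) = 2(1.1) = 2.2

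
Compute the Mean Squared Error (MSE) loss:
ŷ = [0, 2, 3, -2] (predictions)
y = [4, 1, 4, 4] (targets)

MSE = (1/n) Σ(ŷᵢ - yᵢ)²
MSE = 13.5

MSE = (1/4)((0-4)² + (2-1)² + (3-4)² + (-2-4)²) = (1/4)(16 + 1 + 1 + 36) = 13.5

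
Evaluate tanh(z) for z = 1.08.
0.7932

tanh(1.08) = (e^(1.08) - e^(-1.08))/(e^(1.08) + e^(-1.08)) = 0.7932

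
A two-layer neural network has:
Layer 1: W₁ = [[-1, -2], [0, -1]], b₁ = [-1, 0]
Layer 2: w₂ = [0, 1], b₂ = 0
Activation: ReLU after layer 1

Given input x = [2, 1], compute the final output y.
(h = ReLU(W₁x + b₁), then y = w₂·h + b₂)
y = 0

Layer 1 pre-activation: z₁ = [-5, -1]
After ReLU: h = [0, 0]
Layer 2 output: y = 0×0 + 1×0 + 0 = 0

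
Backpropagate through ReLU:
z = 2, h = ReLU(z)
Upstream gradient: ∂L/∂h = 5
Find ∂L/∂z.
∂L/∂z = 5

h = ReLU(2) = 2
Since z > 0: ∂h/∂z = 1
∂L/∂z = ∂L/∂h · ∂h/∂z = 5 × 1 = 5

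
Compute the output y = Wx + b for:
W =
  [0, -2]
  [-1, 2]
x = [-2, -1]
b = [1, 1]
y = [3, 1]

Wx = [0×-2 + -2×-1, -1×-2 + 2×-1]
   = [2, 0]
y = Wx + b = [2 + 1, 0 + 1] = [3, 1]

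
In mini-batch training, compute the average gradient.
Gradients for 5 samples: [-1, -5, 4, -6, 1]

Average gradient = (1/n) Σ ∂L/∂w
Average gradient = -1.4

Average = (1/5)(-1 + -5 + 4 + -6 + 1) = -7/5 = -1.4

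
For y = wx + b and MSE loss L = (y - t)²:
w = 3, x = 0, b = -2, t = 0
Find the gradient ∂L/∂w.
∂L/∂w = 0

y = wx + b = (3)(0) + -2 = -2
∂L/∂y = 2(y - t) = 2(-2 - 0) = -4
∂y/∂w = x = 0
∂L/∂w = ∂L/∂y · ∂y/∂w = -4 × 0 = 0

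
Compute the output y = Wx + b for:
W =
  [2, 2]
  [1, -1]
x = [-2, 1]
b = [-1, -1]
y = [-3, -4]

Wx = [2×-2 + 2×1, 1×-2 + -1×1]
   = [-2, -3]
y = Wx + b = [-2 + -1, -3 + -1] = [-3, -4]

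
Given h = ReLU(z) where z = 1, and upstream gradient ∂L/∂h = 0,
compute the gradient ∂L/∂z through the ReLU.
∂L/∂z = 0

h = ReLU(1) = 1
Since z > 0: ∂h/∂z = 1
∂L/∂z = ∂L/∂h · ∂h/∂z = 0 × 1 = 0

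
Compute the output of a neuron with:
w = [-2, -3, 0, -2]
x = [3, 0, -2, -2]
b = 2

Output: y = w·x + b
y = 0

y = (-2)(3) + (-3)(0) + (0)(-2) + (-2)(-2) + 2 = 0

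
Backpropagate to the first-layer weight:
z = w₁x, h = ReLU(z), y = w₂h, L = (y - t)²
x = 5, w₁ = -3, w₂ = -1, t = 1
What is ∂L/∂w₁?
∂L/∂w₁ = 0

Forward pass:
z = w₁x = -3×5 = -15
h = ReLU(-15) = 0
y = w₂h = -1×0 = 0

Backward pass:
∂L/∂y = 2(y - t) = 2(0 - 1) = -2
∂y/∂h = w₂ = -1
∂h/∂z = 0 (ReLU derivative)
∂z/∂w₁ = x = 5

∂L/∂w₁ = -2 × -1 × 0 × 5 = 0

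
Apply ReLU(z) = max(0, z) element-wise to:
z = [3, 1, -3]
h = [3, 1, 0]

ReLU applied element-wise: max(0,3)=3, max(0,1)=1, max(0,-3)=0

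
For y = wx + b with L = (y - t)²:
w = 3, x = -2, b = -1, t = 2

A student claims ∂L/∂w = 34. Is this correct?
Incorrect

y = (3)(-2) + -1 = -7
∂L/∂y = 2(y - t) = 2(-7 - 2) = -18
∂y/∂w = x = -2
∂L/∂w = -18 × -2 = 36

Claimed value: 34
Incorrect: The correct gradient is 36.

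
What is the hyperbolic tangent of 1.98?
0.9626

tanh(1.98) = (e^(1.98) - e^(-1.98))/(e^(1.98) + e^(-1.98)) = 0.9626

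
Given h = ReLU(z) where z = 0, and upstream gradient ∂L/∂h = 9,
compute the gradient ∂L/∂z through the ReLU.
∂L/∂z = 0

h = ReLU(0) = 0
At z = 0: ∂h/∂z = 0 (by convention)
∂L/∂z = ∂L/∂h · ∂h/∂z = 9 × 0 = 0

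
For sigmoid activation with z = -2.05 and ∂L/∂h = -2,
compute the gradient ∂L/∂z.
∂L/∂z = -0.2021

σ(-2.05) = 0.1141
σ'(-2.05) = σ(-2.05)(1 - σ(-2.05)) = 0.1141 × 0.8859 = 0.101
∂L/∂z = ∂L/∂h · σ'(z) = -2 × 0.101 = -0.2021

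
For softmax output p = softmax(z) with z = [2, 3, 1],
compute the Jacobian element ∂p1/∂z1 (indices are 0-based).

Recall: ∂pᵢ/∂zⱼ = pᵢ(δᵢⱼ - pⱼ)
∂p1/∂z1 = 0.2227

p = softmax(z) = [0.2447, 0.6652, 0.09003]
p1 = 0.6652

∂p1/∂z1 = p1(1 - p1) = 0.6652 × (1 - 0.6652) = 0.2227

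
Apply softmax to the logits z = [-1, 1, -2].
p = [0.1142, 0.8438, 0.042]

exp(z) = [0.3679, 2.718, 0.1353]
Sum = 3.221
p = [0.1142, 0.8438, 0.042]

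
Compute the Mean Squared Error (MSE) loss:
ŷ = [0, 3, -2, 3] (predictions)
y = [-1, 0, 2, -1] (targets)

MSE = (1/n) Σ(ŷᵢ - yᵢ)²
MSE = 10.5

MSE = (1/4)((0--1)² + (3-0)² + (-2-2)² + (3--1)²) = (1/4)(1 + 9 + 16 + 16) = 10.5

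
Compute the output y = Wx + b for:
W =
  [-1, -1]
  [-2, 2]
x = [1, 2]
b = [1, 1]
y = [-2, 3]

Wx = [-1×1 + -1×2, -2×1 + 2×2]
   = [-3, 2]
y = Wx + b = [-3 + 1, 2 + 1] = [-2, 3]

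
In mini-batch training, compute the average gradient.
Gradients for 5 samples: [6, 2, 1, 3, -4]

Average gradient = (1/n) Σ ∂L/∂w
Average gradient = 1.6

Average = (1/5)(6 + 2 + 1 + 3 + -4) = 8/5 = 1.6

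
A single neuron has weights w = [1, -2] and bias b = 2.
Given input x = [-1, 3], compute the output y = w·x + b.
y = -5

y = (1)(-1) + (-2)(3) + 2 = -5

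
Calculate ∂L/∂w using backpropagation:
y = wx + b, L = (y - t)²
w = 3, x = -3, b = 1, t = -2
∂L/∂w = 36

y = wx + b = (3)(-3) + 1 = -8
∂L/∂y = 2(y - t) = 2(-8 - -2) = -12
∂y/∂w = x = -3
∂L/∂w = ∂L/∂y · ∂y/∂w = -12 × -3 = 36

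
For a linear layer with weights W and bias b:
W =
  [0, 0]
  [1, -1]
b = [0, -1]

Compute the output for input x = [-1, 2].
y = [0, -4]

Wx = [0×-1 + 0×2, 1×-1 + -1×2]
   = [0, -3]
y = Wx + b = [0 + 0, -3 + -1] = [0, -4]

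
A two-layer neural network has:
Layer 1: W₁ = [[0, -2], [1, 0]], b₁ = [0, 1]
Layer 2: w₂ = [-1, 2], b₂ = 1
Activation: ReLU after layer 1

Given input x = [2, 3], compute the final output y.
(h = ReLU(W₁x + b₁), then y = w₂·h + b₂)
y = 7

Layer 1 pre-activation: z₁ = [-6, 3]
After ReLU: h = [0, 3]
Layer 2 output: y = -1×0 + 2×3 + 1 = 7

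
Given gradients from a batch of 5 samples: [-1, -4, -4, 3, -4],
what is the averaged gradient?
Average gradient = -2

Average = (1/5)(-1 + -4 + -4 + 3 + -4) = -10/5 = -2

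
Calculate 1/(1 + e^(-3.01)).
0.953

sigmoid(3.01) = 1/(1 + e^(-3.01)) = 1/(1 + 0.04929) = 0.953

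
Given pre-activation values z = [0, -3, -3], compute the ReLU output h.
h = [0, 0, 0]

ReLU applied element-wise: max(0,0)=0, max(0,-3)=0, max(0,-3)=0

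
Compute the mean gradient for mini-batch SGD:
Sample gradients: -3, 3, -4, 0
Average gradient = -1

Average = (1/4)(-3 + 3 + -4 + 0) = -4/4 = -1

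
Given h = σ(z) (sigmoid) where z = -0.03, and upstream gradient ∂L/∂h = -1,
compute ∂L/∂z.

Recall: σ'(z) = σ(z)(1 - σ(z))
∂L/∂z = -0.2499

σ(-0.03) = 0.4925
σ'(-0.03) = σ(-0.03)(1 - σ(-0.03)) = 0.4925 × 0.5075 = 0.2499
∂L/∂z = ∂L/∂h · σ'(z) = -1 × 0.2499 = -0.2499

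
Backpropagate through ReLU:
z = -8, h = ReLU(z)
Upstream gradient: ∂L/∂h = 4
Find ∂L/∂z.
∂L/∂z = 0

h = ReLU(-8) = 0
Since z < 0: ∂h/∂z = 0
∂L/∂z = ∂L/∂h · ∂h/∂z = 4 × 0 = 0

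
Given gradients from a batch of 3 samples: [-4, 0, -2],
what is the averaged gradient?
Average gradient = -2

Average = (1/3)(-4 + 0 + -2) = -6/3 = -2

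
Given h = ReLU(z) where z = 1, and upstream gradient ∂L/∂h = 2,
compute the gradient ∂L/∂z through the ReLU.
∂L/∂z = 2

h = ReLU(1) = 1
Since z > 0: ∂h/∂z = 1
∂L/∂z = ∂L/∂h · ∂h/∂z = 2 × 1 = 2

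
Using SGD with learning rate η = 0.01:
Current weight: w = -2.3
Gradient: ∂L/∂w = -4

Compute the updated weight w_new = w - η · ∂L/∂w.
w_new = -2.26

w_new = w - η·∂L/∂w = -2.3 - 0.01×(-4) = -2.3 - (-0.04) = -2.26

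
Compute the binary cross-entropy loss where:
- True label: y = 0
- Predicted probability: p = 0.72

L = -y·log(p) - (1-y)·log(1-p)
L = 1.273

L = -0·log(0.72) - 1·log(0.28) = -log(0.28) = 1.273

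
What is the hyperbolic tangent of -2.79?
-0.9925

tanh(-2.79) = (e^(-2.79) - e^(2.79))/(e^(-2.79) + e^(2.79)) = -0.9925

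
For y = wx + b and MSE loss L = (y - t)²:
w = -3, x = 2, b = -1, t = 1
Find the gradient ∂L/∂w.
∂L/∂w = -32

y = wx + b = (-3)(2) + -1 = -7
∂L/∂y = 2(y - t) = 2(-7 - 1) = -16
∂y/∂w = x = 2
∂L/∂w = ∂L/∂y · ∂y/∂w = -16 × 2 = -32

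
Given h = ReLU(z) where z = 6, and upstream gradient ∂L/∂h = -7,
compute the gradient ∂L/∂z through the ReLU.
∂L/∂z = -7

h = ReLU(6) = 6
Since z > 0: ∂h/∂z = 1
∂L/∂z = ∂L/∂h · ∂h/∂z = -7 × 1 = -7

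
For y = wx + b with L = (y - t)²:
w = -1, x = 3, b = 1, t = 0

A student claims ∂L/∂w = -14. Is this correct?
Incorrect

y = (-1)(3) + 1 = -2
∂L/∂y = 2(y - t) = 2(-2 - 0) = -4
∂y/∂w = x = 3
∂L/∂w = -4 × 3 = -12

Claimed value: -14
Incorrect: The correct gradient is -12.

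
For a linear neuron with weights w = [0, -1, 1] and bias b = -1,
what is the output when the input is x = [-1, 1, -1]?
y = -3

y = (0)(-1) + (-1)(1) + (1)(-1) + -1 = -3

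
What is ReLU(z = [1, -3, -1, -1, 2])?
h = [1, 0, 0, 0, 2]

ReLU applied element-wise: max(0,1)=1, max(0,-3)=0, max(0,-1)=0, max(0,-1)=0, max(0,2)=2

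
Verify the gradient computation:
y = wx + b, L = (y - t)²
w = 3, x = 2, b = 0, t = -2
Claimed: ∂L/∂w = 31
Incorrect

y = (3)(2) + 0 = 6
∂L/∂y = 2(y - t) = 2(6 - -2) = 16
∂y/∂w = x = 2
∂L/∂w = 16 × 2 = 32

Claimed value: 31
Incorrect: The correct gradient is 32.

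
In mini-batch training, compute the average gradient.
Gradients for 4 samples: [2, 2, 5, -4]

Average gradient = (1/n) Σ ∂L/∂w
Average gradient = 1.25

Average = (1/4)(2 + 2 + 5 + -4) = 5/4 = 1.25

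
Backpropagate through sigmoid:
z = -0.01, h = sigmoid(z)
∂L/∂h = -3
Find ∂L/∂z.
∂L/∂z = -0.75

σ(-0.01) = 0.4975
σ'(-0.01) = σ(-0.01)(1 - σ(-0.01)) = 0.4975 × 0.5025 = 0.25
∂L/∂z = ∂L/∂h · σ'(z) = -3 × 0.25 = -0.75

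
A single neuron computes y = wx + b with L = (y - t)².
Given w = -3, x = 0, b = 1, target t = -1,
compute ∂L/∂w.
∂L/∂w = 0

y = wx + b = (-3)(0) + 1 = 1
∂L/∂y = 2(y - t) = 2(1 - -1) = 4
∂y/∂w = x = 0
∂L/∂w = ∂L/∂y · ∂y/∂w = 4 × 0 = 0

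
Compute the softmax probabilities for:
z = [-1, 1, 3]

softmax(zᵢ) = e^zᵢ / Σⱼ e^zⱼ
p = [0.0159, 0.1173, 0.8668]

exp(z) = [0.3679, 2.718, 20.09]
Sum = 23.17
p = [0.0159, 0.1173, 0.8668]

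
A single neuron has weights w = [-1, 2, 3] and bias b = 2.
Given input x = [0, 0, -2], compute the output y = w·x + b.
y = -4

y = (-1)(0) + (2)(0) + (3)(-2) + 2 = -4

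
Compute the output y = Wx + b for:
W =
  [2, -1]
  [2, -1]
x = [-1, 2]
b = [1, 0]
y = [-3, -4]

Wx = [2×-1 + -1×2, 2×-1 + -1×2]
   = [-4, -4]
y = Wx + b = [-4 + 1, -4 + 0] = [-3, -4]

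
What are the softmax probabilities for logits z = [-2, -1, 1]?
p = [0.042, 0.1142, 0.8438]

exp(z) = [0.1353, 0.3679, 2.718]
Sum = 3.221
p = [0.042, 0.1142, 0.8438]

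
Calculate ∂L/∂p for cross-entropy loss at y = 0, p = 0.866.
∂L/∂p = 7.463

∂L/∂p = -y/p + (1-y)/(1-p) = 0 + 1/0.134 = 7.463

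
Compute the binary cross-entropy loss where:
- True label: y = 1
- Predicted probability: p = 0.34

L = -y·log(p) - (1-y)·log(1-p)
L = 1.079

L = -1·log(0.34) - 0·log(0.66) = -log(0.34) = 1.079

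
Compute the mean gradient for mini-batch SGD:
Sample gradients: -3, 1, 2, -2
Average gradient = -0.5

Average = (1/4)(-3 + 1 + 2 + -2) = -2/4 = -0.5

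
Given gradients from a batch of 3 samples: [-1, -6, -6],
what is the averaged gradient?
Average gradient = -4.333

Average = (1/3)(-1 + -6 + -6) = -13/3 = -4.333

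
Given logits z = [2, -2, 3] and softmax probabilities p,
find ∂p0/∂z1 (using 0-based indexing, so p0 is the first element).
∂p0/∂z1 = -0.001312

p = softmax(z) = [0.2676, 0.004902, 0.7275]
p0 = 0.2676, p1 = 0.004902

∂p0/∂z1 = -p0 × p1 = -0.2676 × 0.004902 = -0.001312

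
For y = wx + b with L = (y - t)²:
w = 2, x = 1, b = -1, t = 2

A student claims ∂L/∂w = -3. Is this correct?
Incorrect

y = (2)(1) + -1 = 1
∂L/∂y = 2(y - t) = 2(1 - 2) = -2
∂y/∂w = x = 1
∂L/∂w = -2 × 1 = -2

Claimed value: -3
Incorrect: The correct gradient is -2.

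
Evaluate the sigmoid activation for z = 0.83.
0.6964

sigmoid(0.83) = 1/(1 + e^(-0.83)) = 1/(1 + 0.436) = 0.6964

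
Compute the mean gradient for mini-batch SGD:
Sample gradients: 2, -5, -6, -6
Average gradient = -3.75

Average = (1/4)(2 + -5 + -6 + -6) = -15/4 = -3.75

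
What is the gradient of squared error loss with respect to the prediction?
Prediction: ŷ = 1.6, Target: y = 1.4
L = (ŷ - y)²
∂L/∂ŷ = 0.4

∂L/∂ŷ = 2(ŷ - y) = 2(1.6 - 1.4) = 2(0.2) = 0.4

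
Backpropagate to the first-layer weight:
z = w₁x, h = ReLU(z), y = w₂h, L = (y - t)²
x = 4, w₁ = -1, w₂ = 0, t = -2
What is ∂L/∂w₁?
∂L/∂w₁ = 0

Forward pass:
z = w₁x = -1×4 = -4
h = ReLU(-4) = 0
y = w₂h = 0×0 = 0

Backward pass:
∂L/∂y = 2(y - t) = 2(0 - -2) = 4
∂y/∂h = w₂ = 0
∂h/∂z = 0 (ReLU derivative)
∂z/∂w₁ = x = 4

∂L/∂w₁ = 4 × 0 × 0 × 4 = 0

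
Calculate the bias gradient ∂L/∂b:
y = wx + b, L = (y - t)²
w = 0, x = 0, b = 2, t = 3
∂L/∂b = -2

y = wx + b = (0)(0) + 2 = 2
∂L/∂y = 2(y - t) = 2(2 - 3) = -2
∂y/∂b = 1
∂L/∂b = ∂L/∂y · ∂y/∂b = -2 × 1 = -2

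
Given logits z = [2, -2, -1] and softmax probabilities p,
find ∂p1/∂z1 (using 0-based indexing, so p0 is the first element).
∂p1/∂z1 = 0.01685

p = softmax(z) = [0.9362, 0.01715, 0.04661]
p1 = 0.01715

∂p1/∂z1 = p1(1 - p1) = 0.01715 × (1 - 0.01715) = 0.01685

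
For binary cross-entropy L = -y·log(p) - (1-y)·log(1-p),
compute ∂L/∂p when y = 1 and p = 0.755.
∂L/∂p = -1.325

∂L/∂p = -y/p + (1-y)/(1-p) = -1/0.755 + 0 = -1.325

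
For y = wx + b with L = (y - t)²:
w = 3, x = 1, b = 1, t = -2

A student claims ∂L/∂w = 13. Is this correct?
Incorrect

y = (3)(1) + 1 = 4
∂L/∂y = 2(y - t) = 2(4 - -2) = 12
∂y/∂w = x = 1
∂L/∂w = 12 × 1 = 12

Claimed value: 13
Incorrect: The correct gradient is 12.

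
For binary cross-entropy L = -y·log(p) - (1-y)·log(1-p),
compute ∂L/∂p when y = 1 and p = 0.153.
∂L/∂p = -6.536

∂L/∂p = -y/p + (1-y)/(1-p) = -1/0.153 + 0 = -6.536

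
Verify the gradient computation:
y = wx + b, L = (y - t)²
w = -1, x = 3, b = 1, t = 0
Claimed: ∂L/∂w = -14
Incorrect

y = (-1)(3) + 1 = -2
∂L/∂y = 2(y - t) = 2(-2 - 0) = -4
∂y/∂w = x = 3
∂L/∂w = -4 × 3 = -12

Claimed value: -14
Incorrect: The correct gradient is -12.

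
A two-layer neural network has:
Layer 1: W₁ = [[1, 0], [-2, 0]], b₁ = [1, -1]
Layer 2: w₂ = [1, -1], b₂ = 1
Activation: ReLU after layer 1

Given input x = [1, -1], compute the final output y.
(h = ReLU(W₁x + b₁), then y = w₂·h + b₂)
y = 3

Layer 1 pre-activation: z₁ = [2, -3]
After ReLU: h = [2, 0]
Layer 2 output: y = 1×2 + -1×0 + 1 = 3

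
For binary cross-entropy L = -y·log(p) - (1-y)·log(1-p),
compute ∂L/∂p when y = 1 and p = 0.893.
∂L/∂p = -1.12

∂L/∂p = -y/p + (1-y)/(1-p) = -1/0.893 + 0 = -1.12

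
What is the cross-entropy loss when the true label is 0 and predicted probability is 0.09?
L = 0.09431

L = -0·log(0.09) - 1·log(0.91) = -log(0.91) = 0.09431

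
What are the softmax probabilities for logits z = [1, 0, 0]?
p = [0.5761, 0.2119, 0.2119]

exp(z) = [2.718, 1, 1]
Sum = 4.718
p = [0.5761, 0.2119, 0.2119]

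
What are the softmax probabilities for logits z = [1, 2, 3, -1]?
p = [0.0889, 0.2418, 0.6572, 0.012]

exp(z) = [2.718, 7.389, 20.09, 0.3679]
Sum = 30.56
p = [0.0889, 0.2418, 0.6572, 0.012]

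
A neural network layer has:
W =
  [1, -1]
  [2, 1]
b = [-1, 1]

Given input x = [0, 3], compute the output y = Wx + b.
y = [-4, 4]

Wx = [1×0 + -1×3, 2×0 + 1×3]
   = [-3, 3]
y = Wx + b = [-3 + -1, 3 + 1] = [-4, 4]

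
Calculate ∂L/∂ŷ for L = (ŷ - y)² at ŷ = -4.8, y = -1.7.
∂L/∂ŷ = -6.2

∂L/∂ŷ = 2(ŷ - y) = 2(-4.8 - -1.7) = 2(-3.1) = -6.2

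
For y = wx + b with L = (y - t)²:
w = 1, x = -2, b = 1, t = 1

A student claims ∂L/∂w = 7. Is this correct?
Incorrect

y = (1)(-2) + 1 = -1
∂L/∂y = 2(y - t) = 2(-1 - 1) = -4
∂y/∂w = x = -2
∂L/∂w = -4 × -2 = 8

Claimed value: 7
Incorrect: The correct gradient is 8.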